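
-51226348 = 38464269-89690617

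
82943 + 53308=136251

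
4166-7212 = -3046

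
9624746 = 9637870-13124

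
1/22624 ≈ 0.0000442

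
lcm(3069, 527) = 52173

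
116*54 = 6264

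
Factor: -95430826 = -1*2^1*17^1*2806789^1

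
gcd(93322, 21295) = 1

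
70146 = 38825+31321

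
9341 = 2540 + 6801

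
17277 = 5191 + 12086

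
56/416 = 7/52 ≈ 0.135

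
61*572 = 34892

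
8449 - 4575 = 3874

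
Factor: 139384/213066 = 2^2*3^(-2)*89^(-1)*131^1 = 524/801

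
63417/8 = 7927 + 1/8 ≈ 7927.13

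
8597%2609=770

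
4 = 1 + 3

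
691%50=41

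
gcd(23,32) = 1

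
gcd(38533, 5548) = 1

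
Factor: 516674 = 2^1*258337^1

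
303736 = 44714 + 259022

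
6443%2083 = 194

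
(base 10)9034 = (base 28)bei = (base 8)21512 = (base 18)19fg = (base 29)alf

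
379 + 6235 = 6614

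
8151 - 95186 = -87035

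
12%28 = 12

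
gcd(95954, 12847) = 1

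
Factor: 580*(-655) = -1*2^2*5^2*29^1*131^1 = -379900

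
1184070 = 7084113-5900043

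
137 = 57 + 80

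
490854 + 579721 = 1070575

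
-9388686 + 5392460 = -3996226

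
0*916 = 0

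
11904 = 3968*3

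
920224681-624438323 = 295786358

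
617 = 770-153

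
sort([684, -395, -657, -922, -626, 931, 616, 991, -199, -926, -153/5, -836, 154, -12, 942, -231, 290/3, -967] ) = [-967, -926, -922, -836, -657, -626, -395, -231, -199, -153/5, -12, 290/3, 154, 616, 684, 931, 942, 991] 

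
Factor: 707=7^1 * 101^1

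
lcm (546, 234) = 1638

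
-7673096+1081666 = -6591430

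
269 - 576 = -307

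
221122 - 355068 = -133946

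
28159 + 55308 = 83467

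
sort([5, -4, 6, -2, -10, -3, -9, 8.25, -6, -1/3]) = [-10, -9, -6, -4, -3, -2, -1/3, 5, 6, 8.25]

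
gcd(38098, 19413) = 1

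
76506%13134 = 10836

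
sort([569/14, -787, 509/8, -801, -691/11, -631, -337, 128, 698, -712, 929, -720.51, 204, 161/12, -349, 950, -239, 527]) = [-801, -787, -720.51, -712, -631, -349, -337, -239, -691/11, 161/12, 569/14, 509/8, 128, 204, 527, 698, 929, 950]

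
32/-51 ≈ -0.627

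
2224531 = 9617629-7393098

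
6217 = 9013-2796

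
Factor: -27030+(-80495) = -1*5^2*11^1*17^1*23^1 = -107525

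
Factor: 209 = 11^1*19^1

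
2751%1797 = 954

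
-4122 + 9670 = 5548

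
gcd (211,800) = 1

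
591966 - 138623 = 453343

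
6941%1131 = 155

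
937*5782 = 5417734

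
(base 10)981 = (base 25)1e6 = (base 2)1111010101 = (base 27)199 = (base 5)12411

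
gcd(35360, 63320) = 40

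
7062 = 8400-1338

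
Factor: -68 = -1 * 2^2 * 17^1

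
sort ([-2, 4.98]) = [-2, 4.98]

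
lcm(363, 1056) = 11616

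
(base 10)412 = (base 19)12d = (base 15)1c7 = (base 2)110011100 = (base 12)2a4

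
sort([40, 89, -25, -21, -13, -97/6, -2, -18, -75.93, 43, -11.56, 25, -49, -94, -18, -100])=[-100, -94, -75.93, -49, -25, -21, -18, -18, -97/6, -13, -11.56, -2, 25, 40, 43, 89]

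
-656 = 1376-2032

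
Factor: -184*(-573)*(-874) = -1*2^4*3^1*19^1*23^2*191^1 = -92147568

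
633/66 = 211/22 ≈ 9.59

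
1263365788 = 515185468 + 748180320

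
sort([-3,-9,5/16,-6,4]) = [-9,-6,-3,5/16,4]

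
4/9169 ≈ 0.000436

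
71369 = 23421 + 47948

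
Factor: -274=-1*2^1*137^1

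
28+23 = 51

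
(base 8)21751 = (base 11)69a8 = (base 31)9hh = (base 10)9193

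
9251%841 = 0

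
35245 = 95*371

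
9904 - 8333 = 1571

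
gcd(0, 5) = 5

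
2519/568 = 4 + 247/568 ≈ 4.43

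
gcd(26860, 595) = 85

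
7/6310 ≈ 0.00111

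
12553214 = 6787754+5765460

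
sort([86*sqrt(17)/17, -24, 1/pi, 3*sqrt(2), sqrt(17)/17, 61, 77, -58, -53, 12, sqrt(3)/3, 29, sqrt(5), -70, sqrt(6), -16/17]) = [-70, -58, -53, -24, -16/17, sqrt(17)/17, 1/pi, sqrt(3)/3, sqrt(5), sqrt(6), 3*sqrt(2), 12, 86*sqrt(17)/17, 29, 61, 77]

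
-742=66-808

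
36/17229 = 12/5743 ≈ 0.00209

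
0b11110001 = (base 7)463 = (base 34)73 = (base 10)241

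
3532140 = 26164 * 135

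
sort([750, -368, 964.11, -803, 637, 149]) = [-803, -368, 149, 637, 750, 964.11]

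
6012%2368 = 1276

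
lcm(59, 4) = 236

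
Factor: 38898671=7^1 * 103^1 * 53951^1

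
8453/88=96 + 5/88 ≈ 96.06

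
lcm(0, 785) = 0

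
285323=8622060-8336737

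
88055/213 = 413 + 86/213 ≈ 413.40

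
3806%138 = 80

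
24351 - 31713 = -7362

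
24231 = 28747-4516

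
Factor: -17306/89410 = -1*5^(-1)*17^1*509^1*8941^(-1) = -8653/44705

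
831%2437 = 831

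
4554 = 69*66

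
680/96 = 85/12 ≈ 7.08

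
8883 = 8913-30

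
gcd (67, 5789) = 1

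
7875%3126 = 1623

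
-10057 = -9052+-1005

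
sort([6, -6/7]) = [-6/7, 6]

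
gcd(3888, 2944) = 16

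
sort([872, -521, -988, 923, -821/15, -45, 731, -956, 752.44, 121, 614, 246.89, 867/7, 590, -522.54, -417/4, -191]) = [-988, -956, -522.54, -521, -191, -417/4, -821/15, -45, 121, 867/7, 246.89, 590, 614, 731, 752.44, 872, 923]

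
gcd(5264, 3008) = 752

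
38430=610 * 63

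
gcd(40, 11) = 1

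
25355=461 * 55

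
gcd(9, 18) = 9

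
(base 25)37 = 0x52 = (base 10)82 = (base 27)31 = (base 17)4e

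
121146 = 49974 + 71172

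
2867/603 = 4 + 455/603≈4.75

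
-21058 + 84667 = 63609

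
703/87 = 8+7/87 ≈ 8.08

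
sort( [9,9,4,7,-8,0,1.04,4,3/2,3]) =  [-8,0,1.04,3/2,3,4,4,7,9,9]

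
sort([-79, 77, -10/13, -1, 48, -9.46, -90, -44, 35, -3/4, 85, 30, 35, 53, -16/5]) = [-90, -79, -44, -9.46, -16/5, -1, -10/13, -3/4, 30, 35, 35, 48, 53, 77, 85]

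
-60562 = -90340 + 29778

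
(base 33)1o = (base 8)71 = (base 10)57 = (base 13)45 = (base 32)1p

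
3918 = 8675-4757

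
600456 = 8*75057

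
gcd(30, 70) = 10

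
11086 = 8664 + 2422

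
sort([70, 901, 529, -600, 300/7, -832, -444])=[-832, -600, -444, 300/7, 70, 529, 901]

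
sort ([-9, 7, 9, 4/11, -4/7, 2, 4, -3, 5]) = [-9, -3, -4/7, 4/11, 2, 4, 5, 7, 9]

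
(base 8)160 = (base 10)112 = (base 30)3m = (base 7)220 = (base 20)5c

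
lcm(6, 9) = 18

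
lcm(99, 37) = 3663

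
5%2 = 1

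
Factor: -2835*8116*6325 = -1*2^2*3^4*5^3*7^1*11^1*23^1*2029^1 = -145531039500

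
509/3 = 169 + 2/3 ≈ 169.67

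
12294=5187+7107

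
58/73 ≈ 0.795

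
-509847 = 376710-886557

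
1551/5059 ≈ 0.307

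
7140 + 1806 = 8946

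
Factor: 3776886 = 2^1 * 3^2 * 37^1 * 53^1 * 107^1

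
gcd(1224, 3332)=68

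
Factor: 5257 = 7^1*751^1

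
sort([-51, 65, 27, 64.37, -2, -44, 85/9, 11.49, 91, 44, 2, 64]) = [-51, -44, -2, 2, 85/9, 11.49, 27, 44, 64, 64.37, 65, 91]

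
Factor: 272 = 2^4 * 17^1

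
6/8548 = 3/4274 ≈ 0.000702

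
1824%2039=1824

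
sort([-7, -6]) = [-7, -6]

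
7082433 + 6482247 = 13564680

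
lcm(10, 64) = 320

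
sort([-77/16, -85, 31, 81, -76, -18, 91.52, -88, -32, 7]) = [-88, -85, -76, -32, -18, -77/16, 7, 31, 81, 91.52]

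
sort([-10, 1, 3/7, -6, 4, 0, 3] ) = [-10, -6, 0, 3/7, 1, 3, 4] 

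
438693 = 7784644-7345951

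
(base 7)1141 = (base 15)1d1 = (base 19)133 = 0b110100101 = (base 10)421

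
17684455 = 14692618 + 2991837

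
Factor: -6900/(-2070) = 2^1*3^(-1)*5^1 = 10/3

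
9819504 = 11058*888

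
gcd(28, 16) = 4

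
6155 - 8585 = -2430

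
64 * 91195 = 5836480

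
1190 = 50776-49586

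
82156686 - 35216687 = 46939999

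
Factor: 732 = 2^2 * 3^1 * 61^1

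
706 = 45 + 661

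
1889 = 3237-1348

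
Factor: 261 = 3^2 * 29^1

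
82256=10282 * 8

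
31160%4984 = 1256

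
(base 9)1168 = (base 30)t2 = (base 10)872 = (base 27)158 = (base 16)368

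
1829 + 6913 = 8742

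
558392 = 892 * 626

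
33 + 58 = 91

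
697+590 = 1287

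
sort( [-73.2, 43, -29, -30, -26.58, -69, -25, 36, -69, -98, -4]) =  [-98, -73.2, -69, -69, -30, -29, -26.58, -25, -4, 36, 43]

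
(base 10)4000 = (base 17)de5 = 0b111110100000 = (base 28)52o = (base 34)3fm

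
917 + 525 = 1442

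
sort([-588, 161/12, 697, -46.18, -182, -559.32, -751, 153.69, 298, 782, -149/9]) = [-751, -588, -559.32, -182, -46.18, -149/9, 161/12, 153.69, 298, 697, 782]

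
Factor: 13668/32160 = 2^(-3)*5^(-1)*17^1 = 17/40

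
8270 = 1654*5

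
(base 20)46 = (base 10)86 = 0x56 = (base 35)2g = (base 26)38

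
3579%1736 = 107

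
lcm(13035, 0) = 0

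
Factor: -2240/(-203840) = 7^(-1) * 13^(-1) = 1/91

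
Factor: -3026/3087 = -1*2^1*3^(-2)*7^(-3)*17^1*89^1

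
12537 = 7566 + 4971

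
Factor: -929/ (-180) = 2^ (-2) * 3^ (-2) * 5^ (-1) * 929^1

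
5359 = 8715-3356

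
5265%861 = 99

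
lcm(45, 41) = 1845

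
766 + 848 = 1614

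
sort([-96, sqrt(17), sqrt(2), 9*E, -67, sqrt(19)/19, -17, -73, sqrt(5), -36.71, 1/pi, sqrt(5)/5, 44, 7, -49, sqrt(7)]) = [-96, -73, -67, -49, -36.71, -17, sqrt(19)/19, 1/pi, sqrt(5)/5, sqrt(2), sqrt(5), sqrt(7), sqrt(17), 7, 9*E, 44]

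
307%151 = 5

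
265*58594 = 15527410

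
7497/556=13 + 269/556≈13.48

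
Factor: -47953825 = -1*5^2*151^1*12703^1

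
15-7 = 8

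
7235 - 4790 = 2445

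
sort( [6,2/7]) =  [2/7,6]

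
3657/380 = 9 + 237/380 ≈ 9.62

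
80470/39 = 2063+1/3≈2063.33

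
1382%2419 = 1382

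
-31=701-732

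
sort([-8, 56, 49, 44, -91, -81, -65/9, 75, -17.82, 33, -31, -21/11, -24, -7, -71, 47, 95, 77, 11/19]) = [-91, -81, -71, -31, -24, -17.82, -8, -65/9, -7, -21/11, 11/19, 33, 44, 47, 49, 56, 75, 77, 95]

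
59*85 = 5015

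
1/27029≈0.0000370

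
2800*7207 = 20179600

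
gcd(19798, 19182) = 2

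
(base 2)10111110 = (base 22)8e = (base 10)190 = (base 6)514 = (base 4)2332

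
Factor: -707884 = -1 * 2^2 * 37^1 * 4783^1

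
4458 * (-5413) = -24131154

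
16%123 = 16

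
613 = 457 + 156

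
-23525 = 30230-53755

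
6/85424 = 3/42712 ≈ 0.0000702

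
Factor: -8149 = -1 * 29^1 * 281^1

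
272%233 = 39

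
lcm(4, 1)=4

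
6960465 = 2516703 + 4443762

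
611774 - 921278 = -309504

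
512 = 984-472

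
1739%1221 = 518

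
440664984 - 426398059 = 14266925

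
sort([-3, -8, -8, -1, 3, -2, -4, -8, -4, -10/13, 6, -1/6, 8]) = [-8, -8, -8, -4, -4, -3, -2, -1, -10/13, -1/6, 3, 6, 8]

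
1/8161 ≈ 0.000123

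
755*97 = 73235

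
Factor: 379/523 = 379^1*523^(-1)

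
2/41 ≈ 0.0488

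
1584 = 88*18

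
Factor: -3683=-1*29^1*127^1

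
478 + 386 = 864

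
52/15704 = 1/302≈0.00331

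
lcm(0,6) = 0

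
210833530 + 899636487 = 1110470017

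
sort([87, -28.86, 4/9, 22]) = [-28.86, 4/9, 22, 87]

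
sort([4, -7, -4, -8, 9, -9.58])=[-9.58, -8, -7, -4, 4, 9]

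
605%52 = 33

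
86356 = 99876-13520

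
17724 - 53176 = -35452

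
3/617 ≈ 0.00486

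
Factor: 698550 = 2^1 * 3^1 * 5^2 * 4657^1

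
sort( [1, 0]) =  [0, 1]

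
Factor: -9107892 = -1*2^2*3^2*431^1*587^1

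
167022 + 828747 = 995769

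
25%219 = 25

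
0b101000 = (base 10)40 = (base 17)26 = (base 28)1c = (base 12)34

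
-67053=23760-90813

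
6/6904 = 3/3452 ≈ 0.000869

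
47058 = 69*682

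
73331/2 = 36665 + 1/2 = 36665.50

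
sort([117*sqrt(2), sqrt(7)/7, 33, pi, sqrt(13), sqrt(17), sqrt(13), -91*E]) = [-91*E, sqrt(7)/7, pi, sqrt(13), sqrt(13), sqrt(17), 33, 117*sqrt(2)]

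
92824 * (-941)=-87347384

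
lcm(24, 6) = 24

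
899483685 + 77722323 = 977206008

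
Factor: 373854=2^1 * 3^1 * 13^1 * 4793^1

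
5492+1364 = 6856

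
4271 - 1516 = 2755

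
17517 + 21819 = 39336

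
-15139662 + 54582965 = 39443303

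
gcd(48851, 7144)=1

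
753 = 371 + 382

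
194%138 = 56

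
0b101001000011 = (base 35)252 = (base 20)6b7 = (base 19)755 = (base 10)2627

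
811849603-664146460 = 147703143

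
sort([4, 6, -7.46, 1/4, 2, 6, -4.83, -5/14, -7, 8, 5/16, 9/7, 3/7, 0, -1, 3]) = [-7.46, -7, -4.83, -1, -5/14, 0, 1/4, 5/16, 3/7, 9/7, 2, 3, 4, 6, 6, 8]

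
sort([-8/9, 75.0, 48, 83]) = [-8/9, 48, 75.0, 83]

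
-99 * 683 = -67617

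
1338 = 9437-8099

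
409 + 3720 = 4129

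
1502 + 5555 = 7057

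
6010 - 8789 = -2779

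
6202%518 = 504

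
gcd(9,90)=9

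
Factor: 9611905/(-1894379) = -1*5^1*29^1*31^(-1)*53^(-1)*151^1*439^1*1153^(-1)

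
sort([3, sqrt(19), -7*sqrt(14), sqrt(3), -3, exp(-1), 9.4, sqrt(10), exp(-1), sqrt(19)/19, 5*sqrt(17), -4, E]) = [-7*sqrt(14), -4, -3, sqrt(19)/19, exp(-1), exp(-1), sqrt(3), E, 3, sqrt(10), sqrt(19), 9.4, 5*sqrt(17)]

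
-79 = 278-357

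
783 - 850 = -67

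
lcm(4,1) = 4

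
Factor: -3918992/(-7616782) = 2^3*7^1*11^1*17^(-1)*59^(-1)*3181^1*3797^(-1) = 1959496/3808391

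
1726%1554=172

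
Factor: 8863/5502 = 2^(-1) * 3^(-1) * 7^(-1) * 131^(-1) * 8863^1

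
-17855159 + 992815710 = 974960551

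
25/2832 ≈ 0.00883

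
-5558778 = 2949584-8508362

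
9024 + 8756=17780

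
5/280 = 1/56 ≈ 0.0179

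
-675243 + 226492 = -448751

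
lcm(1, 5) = 5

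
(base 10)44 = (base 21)22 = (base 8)54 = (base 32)1c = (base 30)1e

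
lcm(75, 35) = 525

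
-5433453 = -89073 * 61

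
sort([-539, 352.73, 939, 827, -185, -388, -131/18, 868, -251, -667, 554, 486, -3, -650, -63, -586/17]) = [-667, -650, -539, -388, -251, -185, -63, -586/17, -131/18, -3, 352.73, 486, 554, 827, 868, 939]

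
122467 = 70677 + 51790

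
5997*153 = 917541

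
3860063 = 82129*47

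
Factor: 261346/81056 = 2^(-4) * 17^(-1) * 877^1 = 877/272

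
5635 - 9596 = -3961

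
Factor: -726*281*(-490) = 2^2*3^1*5^1*7^2*11^2*281^1 = 99962940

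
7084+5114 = 12198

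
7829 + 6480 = 14309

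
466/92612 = 233/46306 ≈ 0.00503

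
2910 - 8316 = -5406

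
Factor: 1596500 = 2^2*5^3*31^1*103^1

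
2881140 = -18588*(-155)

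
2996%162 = 80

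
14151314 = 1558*9083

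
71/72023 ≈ 0.000986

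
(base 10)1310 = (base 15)5c5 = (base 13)79a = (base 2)10100011110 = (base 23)2am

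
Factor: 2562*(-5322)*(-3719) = 2^2*3^2*7^1*61^1*887^1*3719^1 = 50708431116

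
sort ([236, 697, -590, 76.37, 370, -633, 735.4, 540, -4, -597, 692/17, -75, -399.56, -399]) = [-633, -597, -590, -399.56, -399, -75, -4, 692/17, 76.37, 236, 370, 540, 697, 735.4]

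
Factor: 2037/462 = 2^(-1) * 11^(-1) * 97^1 = 97/22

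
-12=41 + -53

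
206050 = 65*3170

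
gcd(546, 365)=1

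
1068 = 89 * 12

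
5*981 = 4905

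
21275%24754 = 21275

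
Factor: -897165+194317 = -1*2^7*17^2*19^1 = -702848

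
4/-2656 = -1/664 ≈ -0.00151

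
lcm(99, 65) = 6435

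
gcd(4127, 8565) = 1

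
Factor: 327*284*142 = 2^3*3^1*71^2*109^1 = 13187256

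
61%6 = 1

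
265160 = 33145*8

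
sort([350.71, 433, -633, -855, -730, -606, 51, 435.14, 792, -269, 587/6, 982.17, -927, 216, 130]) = [-927, -855, -730, -633, -606, -269, 51, 587/6, 130, 216, 350.71, 433, 435.14, 792, 982.17]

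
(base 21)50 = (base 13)81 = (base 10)105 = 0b1101001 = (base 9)126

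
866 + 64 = 930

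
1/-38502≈-0.0000260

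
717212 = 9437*76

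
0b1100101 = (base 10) 101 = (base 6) 245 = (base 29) 3e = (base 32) 35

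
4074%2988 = 1086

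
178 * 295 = 52510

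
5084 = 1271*4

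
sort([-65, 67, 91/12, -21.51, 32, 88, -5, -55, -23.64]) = [-65, -55, -23.64, -21.51, -5, 91/12, 32, 67, 88]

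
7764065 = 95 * 81727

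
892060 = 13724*65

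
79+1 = 80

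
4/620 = 1/155 ≈ 0.00645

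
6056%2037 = 1982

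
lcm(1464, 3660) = 7320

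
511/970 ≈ 0.527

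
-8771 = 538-9309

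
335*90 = 30150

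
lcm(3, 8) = 24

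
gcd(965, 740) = 5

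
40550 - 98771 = -58221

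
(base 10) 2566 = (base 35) 23b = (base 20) 686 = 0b101000000110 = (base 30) 2pg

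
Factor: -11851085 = -1*5^1*2370217^1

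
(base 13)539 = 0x37d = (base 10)893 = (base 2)1101111101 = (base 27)162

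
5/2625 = 1/525 ≈ 0.00190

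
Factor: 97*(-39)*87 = -1*3^2*13^1*29^1*97^1 = -329121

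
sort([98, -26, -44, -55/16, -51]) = [-51, -44, -26, -55/16, 98]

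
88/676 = 22/169 ≈ 0.130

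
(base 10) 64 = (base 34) 1u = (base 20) 34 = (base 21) 31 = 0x40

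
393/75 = 131/25 = 5.24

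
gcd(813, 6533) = 1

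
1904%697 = 510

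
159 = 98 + 61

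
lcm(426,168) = 11928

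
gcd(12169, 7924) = 283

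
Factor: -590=-1*2^1*5^1*59^1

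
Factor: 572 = 2^2 * 11^1 * 13^1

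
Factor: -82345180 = -1*2^2*5^1*4117259^1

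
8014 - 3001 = 5013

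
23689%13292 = 10397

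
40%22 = 18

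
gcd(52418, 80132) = 2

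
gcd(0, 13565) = 13565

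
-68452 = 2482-70934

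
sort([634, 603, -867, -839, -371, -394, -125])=[-867, -839, -394, -371, -125, 603, 634]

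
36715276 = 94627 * 388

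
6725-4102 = 2623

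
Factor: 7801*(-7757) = -1*29^1*269^1*7757^1 = -60512357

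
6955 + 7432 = 14387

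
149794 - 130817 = 18977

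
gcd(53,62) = 1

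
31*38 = 1178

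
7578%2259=801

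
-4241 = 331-4572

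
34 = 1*34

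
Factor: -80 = -1 * 2^4 * 5^1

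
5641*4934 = 27832694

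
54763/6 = 9127 + 1/6 ≈ 9127.17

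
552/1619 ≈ 0.341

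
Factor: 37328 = 2^4 * 2333^1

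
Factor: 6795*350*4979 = 2^1*3^2*5^3*7^1*13^1*151^1*383^1 = 11841306750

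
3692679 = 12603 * 293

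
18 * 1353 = 24354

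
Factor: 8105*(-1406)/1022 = -1*5^1*7^(-1)*19^1*37^1*73^(-1)*1621^1 = -5697815/511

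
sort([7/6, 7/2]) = [7/6, 7/2]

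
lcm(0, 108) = 0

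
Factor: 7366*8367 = 2^1*3^1*29^1*127^1*2789^1 = 61631322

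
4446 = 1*4446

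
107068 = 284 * 377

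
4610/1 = 4610 = 4610.00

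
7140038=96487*74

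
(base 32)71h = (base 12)4215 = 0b1110000110001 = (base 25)bdh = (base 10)7217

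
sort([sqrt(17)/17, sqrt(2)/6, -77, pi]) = [-77, sqrt(2)/6, sqrt(17)/17, pi]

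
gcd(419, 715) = 1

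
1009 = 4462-3453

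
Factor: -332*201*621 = -1*2^2*3^4*23^1*67^1*83^1 = -41440572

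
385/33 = 35/3 ≈ 11.67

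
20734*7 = 145138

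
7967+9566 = 17533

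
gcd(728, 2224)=8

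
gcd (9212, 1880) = 188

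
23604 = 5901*4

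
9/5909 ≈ 0.00152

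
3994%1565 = 864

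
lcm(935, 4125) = 70125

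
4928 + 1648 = 6576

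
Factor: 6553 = 6553^1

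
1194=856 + 338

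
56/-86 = -28/43 ≈ -0.651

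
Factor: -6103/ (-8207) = 17^1 * 29^ (-1) * 283^ (-1) * 359^1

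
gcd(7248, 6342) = 906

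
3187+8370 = 11557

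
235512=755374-519862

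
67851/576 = 117 + 51/64 ≈ 117.80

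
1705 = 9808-8103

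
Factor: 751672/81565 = 2^3*5^(-1)*11^(-1)*17^1*1483^(-1)*5527^1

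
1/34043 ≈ 0.0000294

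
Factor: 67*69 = 3^1*23^1*67^1 = 4623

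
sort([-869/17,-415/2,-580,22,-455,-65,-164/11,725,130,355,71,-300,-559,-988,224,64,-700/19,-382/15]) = [-988,-580,-559,-455,-300,-415/2,-65,-869/17,-700/19,-382/15,-164/11,22,64,71,130,224,355,725]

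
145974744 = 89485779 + 56488965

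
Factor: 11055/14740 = 2^(-2) * 3^1 = 3/4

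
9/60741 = 1/6749 ≈ 0.000148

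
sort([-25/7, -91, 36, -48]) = [-91, -48, -25/7, 36]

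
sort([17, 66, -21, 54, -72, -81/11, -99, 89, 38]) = [-99, -72, -21, -81/11, 17, 38, 54, 66, 89]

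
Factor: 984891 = 3^1*233^1*1409^1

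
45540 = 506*90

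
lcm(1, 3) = 3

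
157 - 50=107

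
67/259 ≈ 0.259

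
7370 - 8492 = -1122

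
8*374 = 2992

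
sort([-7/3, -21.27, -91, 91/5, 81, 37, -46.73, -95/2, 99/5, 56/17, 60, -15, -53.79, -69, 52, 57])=[-91, -69, -53.79, -95/2, -46.73, -21.27, -15, -7/3, 56/17, 91/5, 99/5, 37, 52, 57, 60, 81]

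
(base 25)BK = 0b100100111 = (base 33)8V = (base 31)9G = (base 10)295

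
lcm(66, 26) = 858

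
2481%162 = 51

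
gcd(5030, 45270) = 5030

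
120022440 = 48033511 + 71988929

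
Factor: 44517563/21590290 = 2^(-1)*5^(-1)*1327^(-1)*1627^(-1)*44517563^1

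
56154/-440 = -28077/220 ≈ -127.62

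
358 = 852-494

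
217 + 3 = 220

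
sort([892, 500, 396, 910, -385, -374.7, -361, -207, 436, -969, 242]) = [-969, -385, -374.7, -361, -207, 242, 396, 436, 500, 892, 910]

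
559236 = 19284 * 29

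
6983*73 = 509759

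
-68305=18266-86571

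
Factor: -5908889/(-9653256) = 2^(-3)*3^(-4)*7^1*14897^(-1)*844127^1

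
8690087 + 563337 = 9253424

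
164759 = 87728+77031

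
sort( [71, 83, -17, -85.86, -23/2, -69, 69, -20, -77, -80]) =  [-85.86, -80, -77, -69, -20, -17, -23/2, 69, 71, 83]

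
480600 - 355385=125215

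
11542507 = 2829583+8712924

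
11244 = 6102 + 5142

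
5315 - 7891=-2576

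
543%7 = 4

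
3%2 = 1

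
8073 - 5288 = 2785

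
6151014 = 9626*639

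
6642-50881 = -44239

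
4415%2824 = 1591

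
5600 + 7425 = 13025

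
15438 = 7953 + 7485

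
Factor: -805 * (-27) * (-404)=-1 * 2^2 * 3^3 * 5^1 * 7^1 * 23^1 * 101^1=-8780940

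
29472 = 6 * 4912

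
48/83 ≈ 0.578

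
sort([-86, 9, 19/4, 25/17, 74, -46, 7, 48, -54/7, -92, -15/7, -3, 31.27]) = [-92, -86, -46, -54/7, -3, -15/7, 25/17, 19/4, 7, 9, 31.27, 48, 74]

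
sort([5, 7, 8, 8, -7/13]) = [-7/13, 5, 7, 8, 8]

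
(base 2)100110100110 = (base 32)2d6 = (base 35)20k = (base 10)2470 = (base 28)346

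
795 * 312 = 248040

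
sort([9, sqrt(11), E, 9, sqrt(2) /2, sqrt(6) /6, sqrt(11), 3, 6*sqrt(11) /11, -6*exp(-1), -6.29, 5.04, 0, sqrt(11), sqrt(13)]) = [-6.29, -6*exp(-1), 0, sqrt(6) /6, sqrt(2) /2, 6*sqrt(11) /11, E, 3, sqrt(11), sqrt(11), sqrt(11), sqrt(13), 5.04, 9, 9]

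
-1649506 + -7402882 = -9052388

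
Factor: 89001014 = 2^1*44500507^1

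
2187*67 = 146529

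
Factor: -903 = -1 * 3^1 * 7^1 * 43^1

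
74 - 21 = 53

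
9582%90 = 42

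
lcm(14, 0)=0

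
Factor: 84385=5^1*7^1*2411^1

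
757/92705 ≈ 0.00817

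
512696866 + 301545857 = 814242723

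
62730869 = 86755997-24025128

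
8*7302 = 58416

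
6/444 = 1/74 ≈ 0.0135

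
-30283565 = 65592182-95875747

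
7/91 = 1/13 ≈ 0.0769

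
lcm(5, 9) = 45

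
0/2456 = 0 = 0.00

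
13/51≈0.255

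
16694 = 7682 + 9012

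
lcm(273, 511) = 19929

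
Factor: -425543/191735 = -1*5^(-1)*19^1*31^(-1)*1237^(-1)*22397^1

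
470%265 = 205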